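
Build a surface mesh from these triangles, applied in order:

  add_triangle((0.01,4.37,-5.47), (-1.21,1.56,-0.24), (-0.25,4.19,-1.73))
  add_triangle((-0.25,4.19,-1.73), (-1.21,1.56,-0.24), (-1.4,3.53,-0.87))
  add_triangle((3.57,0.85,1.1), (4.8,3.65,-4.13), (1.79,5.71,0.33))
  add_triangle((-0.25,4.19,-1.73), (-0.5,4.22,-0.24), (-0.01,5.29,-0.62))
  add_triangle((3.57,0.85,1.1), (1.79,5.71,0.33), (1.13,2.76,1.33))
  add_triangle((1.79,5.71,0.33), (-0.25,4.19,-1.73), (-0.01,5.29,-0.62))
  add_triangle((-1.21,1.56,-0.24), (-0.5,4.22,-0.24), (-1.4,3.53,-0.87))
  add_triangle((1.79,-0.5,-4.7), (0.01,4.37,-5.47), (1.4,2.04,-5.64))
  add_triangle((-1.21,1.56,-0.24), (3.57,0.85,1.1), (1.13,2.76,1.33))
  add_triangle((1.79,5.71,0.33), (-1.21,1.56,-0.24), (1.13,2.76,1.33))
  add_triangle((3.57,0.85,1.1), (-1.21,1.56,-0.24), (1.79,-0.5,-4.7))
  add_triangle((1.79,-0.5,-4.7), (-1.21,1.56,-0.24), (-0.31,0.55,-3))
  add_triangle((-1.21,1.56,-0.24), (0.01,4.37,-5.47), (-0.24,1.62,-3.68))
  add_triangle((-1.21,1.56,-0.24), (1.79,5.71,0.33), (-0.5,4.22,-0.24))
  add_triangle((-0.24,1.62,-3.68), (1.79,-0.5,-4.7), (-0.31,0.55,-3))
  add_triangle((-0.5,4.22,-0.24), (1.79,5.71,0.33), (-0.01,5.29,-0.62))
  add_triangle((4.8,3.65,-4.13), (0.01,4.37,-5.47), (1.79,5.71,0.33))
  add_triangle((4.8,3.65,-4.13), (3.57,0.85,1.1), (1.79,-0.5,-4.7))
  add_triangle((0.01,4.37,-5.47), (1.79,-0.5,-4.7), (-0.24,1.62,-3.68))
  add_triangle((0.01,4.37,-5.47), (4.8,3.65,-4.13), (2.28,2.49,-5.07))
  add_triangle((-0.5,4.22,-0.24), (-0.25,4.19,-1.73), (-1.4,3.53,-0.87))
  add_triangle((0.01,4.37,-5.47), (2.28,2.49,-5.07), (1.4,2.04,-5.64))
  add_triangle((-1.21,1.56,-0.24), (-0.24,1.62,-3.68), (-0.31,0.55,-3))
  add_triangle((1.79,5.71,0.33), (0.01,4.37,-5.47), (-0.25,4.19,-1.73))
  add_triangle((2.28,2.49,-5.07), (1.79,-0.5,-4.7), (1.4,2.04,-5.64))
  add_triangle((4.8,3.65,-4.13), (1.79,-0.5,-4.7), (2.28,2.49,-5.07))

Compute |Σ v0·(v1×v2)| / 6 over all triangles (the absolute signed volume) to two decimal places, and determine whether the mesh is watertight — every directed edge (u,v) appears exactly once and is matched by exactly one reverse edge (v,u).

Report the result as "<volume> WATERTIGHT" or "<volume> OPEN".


93.06 WATERTIGHT

Per-triangle v0·(v1×v2)/6:
  t1: +2.7828
  t2: +0.1226
  t3: +17.3034
  t4: +0.5918
  t5: +3.4151
  t6: +1.7538
  t7: +0.3781
  t8: +1.3860
  t9: -0.8828
  t10: +1.8094
  t11: -5.7015
  t12: -0.9180
  t13: +1.7644
  t14: +0.2096
  t15: +1.1711
  t16: +0.8377
  t17: +25.5273
  t18: +10.9250
  t19: +3.1007
  t20: +7.5434
  t21: +1.1460
  t22: +3.1276
  t23: +0.6665
  t24: +5.9624
  t25: +2.4969
  t26: +6.5396
Σ = +93.0590 → |volume| = 93.06

Directed edges: 78 total, each appears once with its reverse present → watertight.


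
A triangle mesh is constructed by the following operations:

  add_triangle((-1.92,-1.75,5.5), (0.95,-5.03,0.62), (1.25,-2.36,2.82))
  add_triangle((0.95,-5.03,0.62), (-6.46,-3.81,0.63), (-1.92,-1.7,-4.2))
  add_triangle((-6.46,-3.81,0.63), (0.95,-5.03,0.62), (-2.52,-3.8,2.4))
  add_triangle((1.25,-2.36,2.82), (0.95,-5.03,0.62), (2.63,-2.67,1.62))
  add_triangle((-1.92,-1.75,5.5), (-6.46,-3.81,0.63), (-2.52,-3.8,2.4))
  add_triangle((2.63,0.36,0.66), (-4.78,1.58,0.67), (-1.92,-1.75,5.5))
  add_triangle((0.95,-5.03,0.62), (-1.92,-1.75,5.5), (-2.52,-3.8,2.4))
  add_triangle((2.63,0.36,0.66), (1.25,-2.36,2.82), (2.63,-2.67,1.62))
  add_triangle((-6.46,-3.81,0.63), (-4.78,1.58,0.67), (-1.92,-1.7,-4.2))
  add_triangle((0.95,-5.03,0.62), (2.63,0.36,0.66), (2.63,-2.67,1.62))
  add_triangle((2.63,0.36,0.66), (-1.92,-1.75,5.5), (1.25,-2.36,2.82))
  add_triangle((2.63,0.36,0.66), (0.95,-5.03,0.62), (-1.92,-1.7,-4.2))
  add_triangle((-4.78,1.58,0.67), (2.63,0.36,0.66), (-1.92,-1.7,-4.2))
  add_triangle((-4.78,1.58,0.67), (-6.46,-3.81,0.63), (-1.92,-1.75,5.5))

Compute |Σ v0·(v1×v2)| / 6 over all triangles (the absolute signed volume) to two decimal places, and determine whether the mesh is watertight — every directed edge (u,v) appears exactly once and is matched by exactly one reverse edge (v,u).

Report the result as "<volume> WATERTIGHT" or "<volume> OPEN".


145.58 WATERTIGHT

Per-triangle v0·(v1×v2)/6:
  t1: +8.3346
  t2: +26.8418
  t3: +11.1908
  t4: +3.6366
  t5: +11.8023
  t6: +7.0771
  t7: +10.6986
  t8: +2.2637
  t9: +20.6553
  t10: +1.6645
  t11: +5.0028
  t12: +8.6502
  t13: +2.4637
  t14: +25.2991
Σ = +145.5812 → |volume| = 145.58

Directed edges: 42 total, each appears once with its reverse present → watertight.


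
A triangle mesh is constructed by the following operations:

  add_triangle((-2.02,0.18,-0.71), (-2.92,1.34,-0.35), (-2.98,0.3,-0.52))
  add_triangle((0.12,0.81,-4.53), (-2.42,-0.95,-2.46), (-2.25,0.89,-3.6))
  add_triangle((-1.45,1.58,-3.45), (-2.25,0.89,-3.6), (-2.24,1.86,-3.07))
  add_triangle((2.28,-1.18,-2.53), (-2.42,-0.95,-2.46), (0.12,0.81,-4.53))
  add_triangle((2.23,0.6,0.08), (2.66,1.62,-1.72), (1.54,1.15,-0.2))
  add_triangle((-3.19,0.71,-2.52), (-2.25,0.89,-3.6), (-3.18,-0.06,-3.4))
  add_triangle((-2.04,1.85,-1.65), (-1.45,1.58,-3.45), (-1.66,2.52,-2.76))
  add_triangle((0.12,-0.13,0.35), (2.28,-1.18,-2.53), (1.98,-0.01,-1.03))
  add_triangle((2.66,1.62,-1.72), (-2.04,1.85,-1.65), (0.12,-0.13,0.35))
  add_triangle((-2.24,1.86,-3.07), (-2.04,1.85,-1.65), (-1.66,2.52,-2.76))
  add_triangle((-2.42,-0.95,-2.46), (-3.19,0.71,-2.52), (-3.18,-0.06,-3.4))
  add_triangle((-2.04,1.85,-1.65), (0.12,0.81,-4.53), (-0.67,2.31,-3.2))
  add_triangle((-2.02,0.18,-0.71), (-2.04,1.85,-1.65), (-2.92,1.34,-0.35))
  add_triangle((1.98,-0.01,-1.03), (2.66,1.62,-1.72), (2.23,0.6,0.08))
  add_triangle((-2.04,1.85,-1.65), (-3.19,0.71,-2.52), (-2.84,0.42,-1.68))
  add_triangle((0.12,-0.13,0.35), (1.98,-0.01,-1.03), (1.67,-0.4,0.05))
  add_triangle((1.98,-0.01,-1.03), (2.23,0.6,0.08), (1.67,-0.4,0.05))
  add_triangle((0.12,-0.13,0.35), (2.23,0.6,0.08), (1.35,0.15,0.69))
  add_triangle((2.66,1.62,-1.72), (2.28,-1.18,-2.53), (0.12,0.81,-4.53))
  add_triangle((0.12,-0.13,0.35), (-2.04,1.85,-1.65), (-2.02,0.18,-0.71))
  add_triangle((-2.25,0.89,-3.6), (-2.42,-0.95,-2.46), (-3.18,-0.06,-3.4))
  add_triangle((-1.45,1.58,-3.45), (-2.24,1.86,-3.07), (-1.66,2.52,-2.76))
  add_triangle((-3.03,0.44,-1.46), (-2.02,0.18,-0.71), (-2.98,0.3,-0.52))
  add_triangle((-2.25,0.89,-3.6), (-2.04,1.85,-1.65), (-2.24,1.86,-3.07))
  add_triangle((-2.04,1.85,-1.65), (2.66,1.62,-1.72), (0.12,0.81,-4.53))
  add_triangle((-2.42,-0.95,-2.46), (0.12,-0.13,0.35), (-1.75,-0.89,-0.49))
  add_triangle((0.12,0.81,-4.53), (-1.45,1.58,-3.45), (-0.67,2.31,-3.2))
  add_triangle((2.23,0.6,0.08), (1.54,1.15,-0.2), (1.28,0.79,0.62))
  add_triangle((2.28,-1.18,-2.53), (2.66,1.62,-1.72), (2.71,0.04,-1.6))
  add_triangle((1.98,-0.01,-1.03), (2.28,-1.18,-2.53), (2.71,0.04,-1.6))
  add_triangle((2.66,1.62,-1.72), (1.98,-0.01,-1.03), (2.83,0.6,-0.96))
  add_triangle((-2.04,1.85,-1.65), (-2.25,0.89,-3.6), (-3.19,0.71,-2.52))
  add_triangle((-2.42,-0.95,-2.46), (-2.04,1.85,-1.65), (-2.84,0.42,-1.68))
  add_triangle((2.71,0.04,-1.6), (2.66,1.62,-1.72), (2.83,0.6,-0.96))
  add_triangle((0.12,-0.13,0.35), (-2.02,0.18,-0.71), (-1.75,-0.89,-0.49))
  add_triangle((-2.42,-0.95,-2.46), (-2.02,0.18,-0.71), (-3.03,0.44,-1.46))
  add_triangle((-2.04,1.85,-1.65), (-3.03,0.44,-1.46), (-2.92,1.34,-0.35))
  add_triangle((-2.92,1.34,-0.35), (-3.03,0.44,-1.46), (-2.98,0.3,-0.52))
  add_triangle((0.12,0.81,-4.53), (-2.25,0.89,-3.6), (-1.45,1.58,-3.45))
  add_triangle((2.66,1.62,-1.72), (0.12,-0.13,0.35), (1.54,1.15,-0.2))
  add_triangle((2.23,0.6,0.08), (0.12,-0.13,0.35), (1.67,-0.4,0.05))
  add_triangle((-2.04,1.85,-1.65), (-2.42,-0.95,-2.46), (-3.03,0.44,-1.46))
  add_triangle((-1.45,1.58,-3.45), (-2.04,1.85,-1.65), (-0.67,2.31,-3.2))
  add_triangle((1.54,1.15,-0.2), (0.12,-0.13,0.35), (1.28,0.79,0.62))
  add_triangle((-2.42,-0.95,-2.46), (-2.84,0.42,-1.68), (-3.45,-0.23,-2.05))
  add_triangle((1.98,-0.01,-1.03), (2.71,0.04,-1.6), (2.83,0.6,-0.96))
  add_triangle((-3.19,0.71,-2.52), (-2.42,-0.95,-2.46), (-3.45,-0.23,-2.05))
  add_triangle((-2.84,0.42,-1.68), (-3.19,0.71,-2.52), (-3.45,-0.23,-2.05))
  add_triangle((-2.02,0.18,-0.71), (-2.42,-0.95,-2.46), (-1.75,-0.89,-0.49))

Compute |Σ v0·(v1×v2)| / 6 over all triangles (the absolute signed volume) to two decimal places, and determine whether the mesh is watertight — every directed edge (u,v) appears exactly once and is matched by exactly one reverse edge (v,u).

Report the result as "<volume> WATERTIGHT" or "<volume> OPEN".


Per-triangle v0·(v1×v2)/6:
  t1: -0.1839
  t2: +2.9232
  t3: +0.6067
  t4: +5.3850
  t5: +0.4106
  t6: +0.9277
  t7: -0.6578
  t8: +0.2164
  t9: +0.3189
  t10: +0.5166
  t11: +0.4789
  t12: -1.8478
  t13: -0.7190
  t14: +0.7363
  t15: +0.4139
  t16: -0.0141
  t17: +0.3456
  t18: +0.0113
  t19: +5.4150
  t20: +0.1354
  t21: +0.5095
  t22: +0.5553
  t23: +0.0348
  t24: +0.3884
  t25: +5.1341
  t26: +0.0734
  t27: +1.4736
  t28: +0.1992
  t29: +0.9272
  t30: +0.0972
  t31: -0.3442
  t32: +1.3447
  t33: -1.0281
  t34: +0.5452
  t35: +0.1034
  t36: +0.2471
  t37: +1.1379
  t38: +0.4945
  t39: +1.4188
  t40: -0.1119
  t41: +0.1097
  t42: +1.4537
  t43: +1.0785
  t44: -0.0288
  t45: -0.3547
  t46: +0.0476
  t47: +0.8254
  t48: +0.2228
  t49: +0.6158
Σ = +32.5893 → |volume| = 32.59

Directed edges: 147 total; 7 unmatched, e.g. (2.28,-1.18,-2.53)→(-2.42,-0.95,-2.46) → open.

32.59 OPEN


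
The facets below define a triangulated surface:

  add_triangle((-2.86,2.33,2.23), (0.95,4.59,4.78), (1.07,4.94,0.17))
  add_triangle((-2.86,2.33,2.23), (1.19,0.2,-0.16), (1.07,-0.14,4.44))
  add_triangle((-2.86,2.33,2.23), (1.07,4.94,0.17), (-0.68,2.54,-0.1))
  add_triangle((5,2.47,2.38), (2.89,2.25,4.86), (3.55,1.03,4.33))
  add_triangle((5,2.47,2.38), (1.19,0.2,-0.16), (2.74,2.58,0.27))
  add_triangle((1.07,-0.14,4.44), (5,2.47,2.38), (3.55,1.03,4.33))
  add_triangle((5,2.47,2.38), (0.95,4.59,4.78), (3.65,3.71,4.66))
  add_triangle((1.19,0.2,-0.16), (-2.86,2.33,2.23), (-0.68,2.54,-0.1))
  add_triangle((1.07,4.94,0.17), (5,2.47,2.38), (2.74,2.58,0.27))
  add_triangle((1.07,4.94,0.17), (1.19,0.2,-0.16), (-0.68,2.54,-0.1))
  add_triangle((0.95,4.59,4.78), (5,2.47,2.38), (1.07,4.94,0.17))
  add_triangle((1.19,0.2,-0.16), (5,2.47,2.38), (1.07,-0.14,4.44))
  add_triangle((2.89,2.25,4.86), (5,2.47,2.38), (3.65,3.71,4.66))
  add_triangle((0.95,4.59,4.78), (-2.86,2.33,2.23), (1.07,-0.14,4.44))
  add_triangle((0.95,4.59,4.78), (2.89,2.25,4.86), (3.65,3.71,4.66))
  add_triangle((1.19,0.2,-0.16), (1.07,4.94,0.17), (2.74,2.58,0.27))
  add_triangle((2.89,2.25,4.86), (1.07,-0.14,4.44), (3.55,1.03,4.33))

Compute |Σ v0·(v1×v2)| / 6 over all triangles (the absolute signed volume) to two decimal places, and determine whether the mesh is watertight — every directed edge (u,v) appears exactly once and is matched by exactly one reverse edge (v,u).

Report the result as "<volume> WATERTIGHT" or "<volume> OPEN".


64.08 OPEN

Per-triangle v0·(v1×v2)/6:
  t1: +12.7260
  t2: -2.6723
  t3: +2.6966
  t4: +3.9106
  t5: +1.0767
  t6: -0.8995
  t7: +3.1587
  t8: -1.0782
  t9: +3.4553
  t10: +0.3460
  t11: +17.0750
  t12: +1.6752
  t13: +3.5341
  t14: +11.5599
  t15: +4.0722
  t16: +0.4708
  t17: +2.9739
Σ = +64.0808 → |volume| = 64.08

Directed edges: 51 total; 3 unmatched, e.g. (1.07,-0.14,4.44)→(0.95,4.59,4.78) → open.


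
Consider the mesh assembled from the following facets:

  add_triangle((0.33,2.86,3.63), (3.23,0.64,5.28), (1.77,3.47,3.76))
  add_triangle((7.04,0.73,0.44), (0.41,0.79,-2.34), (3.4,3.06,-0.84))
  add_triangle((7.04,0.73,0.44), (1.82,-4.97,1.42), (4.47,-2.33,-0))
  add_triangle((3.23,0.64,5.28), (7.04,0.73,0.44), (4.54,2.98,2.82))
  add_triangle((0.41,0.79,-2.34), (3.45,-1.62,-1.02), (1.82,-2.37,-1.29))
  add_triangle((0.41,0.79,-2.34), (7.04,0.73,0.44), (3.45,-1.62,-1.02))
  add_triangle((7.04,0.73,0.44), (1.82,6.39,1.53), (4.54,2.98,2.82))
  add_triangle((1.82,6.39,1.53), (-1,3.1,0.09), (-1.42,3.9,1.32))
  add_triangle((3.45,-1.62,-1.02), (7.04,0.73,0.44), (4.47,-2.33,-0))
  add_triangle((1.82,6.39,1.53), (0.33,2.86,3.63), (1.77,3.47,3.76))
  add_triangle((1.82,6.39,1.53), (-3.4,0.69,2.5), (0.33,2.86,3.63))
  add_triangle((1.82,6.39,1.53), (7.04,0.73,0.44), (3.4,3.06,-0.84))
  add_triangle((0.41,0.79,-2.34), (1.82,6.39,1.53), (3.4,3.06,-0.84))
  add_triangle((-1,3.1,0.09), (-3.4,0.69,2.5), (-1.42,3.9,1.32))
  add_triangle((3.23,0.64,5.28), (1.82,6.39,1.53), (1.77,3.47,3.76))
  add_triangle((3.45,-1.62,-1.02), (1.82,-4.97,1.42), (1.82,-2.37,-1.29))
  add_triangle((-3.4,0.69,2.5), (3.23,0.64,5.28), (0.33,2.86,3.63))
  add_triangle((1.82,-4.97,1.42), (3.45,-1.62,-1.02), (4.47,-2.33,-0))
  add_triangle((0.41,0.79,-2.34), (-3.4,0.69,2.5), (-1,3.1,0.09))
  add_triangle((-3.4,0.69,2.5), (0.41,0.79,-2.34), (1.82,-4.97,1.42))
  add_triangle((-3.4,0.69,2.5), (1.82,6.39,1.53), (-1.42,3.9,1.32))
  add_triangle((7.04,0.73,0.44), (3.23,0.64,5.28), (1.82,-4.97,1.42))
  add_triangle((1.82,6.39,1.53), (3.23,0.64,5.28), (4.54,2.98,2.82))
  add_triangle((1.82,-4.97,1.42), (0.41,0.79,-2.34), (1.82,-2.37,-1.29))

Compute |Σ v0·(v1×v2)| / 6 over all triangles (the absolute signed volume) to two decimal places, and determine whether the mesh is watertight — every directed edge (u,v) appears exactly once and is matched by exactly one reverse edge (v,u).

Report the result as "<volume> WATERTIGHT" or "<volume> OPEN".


172.40 OPEN

Per-triangle v0·(v1×v2)/6:
  t1: +3.8859
  t2: +6.5919
  t3: +5.9725
  t4: +14.0430
  t5: +2.3581
  t6: +6.5733
  t7: +14.2845
  t8: +2.5325
  t9: +3.4017
  t10: +3.9635
  t11: +10.0761
  t12: +12.1572
  t13: +6.5007
  t14: +1.7736
  t15: +5.2396
  t16: +3.4855
  t17: +9.8537
  t18: +2.8672
  t19: +3.0273
  t20: +3.9497
  t21: +4.8137
  t22: +31.2050
  t23: +13.3169
  t24: +0.5280
Σ = +172.4010 → |volume| = 172.40

Directed edges: 72 total; 6 unmatched, e.g. (1.82,6.39,1.53)→(-1,3.1,0.09) → open.


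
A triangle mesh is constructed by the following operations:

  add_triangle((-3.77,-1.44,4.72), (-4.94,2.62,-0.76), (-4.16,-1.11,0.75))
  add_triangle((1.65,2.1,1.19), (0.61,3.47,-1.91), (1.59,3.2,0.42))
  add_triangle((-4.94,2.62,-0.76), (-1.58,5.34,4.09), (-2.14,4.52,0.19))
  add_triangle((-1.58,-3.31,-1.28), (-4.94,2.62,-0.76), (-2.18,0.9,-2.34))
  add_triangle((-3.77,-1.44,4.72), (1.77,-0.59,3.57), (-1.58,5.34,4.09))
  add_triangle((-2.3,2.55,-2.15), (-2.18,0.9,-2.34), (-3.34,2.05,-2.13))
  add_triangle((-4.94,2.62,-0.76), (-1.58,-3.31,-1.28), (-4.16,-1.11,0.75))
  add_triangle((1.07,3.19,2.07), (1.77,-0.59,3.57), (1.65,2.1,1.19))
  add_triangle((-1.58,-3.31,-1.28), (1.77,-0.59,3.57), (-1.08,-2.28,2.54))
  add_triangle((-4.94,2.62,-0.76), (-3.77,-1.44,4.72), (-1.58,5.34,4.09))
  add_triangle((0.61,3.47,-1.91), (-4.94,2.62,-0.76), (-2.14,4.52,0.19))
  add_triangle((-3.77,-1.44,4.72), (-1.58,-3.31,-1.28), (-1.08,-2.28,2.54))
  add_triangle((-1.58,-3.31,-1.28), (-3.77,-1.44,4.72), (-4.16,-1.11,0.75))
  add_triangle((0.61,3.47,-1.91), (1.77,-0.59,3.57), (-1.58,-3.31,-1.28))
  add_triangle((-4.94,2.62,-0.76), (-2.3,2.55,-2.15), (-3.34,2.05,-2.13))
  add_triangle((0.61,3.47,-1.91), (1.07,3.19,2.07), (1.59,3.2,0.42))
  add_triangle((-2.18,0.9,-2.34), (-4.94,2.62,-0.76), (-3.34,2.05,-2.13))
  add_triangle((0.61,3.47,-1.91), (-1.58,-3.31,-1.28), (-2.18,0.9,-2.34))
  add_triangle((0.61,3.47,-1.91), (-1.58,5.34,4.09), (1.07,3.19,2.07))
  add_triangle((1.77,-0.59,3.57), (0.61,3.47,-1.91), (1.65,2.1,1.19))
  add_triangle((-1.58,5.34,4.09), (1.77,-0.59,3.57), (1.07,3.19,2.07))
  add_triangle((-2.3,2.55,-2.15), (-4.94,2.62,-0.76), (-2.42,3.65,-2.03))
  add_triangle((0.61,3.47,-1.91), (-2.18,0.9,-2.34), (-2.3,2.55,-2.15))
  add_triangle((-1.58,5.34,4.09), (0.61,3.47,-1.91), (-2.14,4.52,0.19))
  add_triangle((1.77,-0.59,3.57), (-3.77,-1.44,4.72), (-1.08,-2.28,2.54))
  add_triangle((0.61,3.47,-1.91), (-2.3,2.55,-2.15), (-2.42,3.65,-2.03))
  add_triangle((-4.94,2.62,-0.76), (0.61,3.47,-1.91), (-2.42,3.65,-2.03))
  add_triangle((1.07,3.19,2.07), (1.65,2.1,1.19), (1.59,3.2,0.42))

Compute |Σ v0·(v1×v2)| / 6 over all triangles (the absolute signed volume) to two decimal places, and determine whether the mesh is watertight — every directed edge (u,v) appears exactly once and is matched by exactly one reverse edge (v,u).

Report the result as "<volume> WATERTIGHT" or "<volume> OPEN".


163.48 WATERTIGHT

Per-triangle v0·(v1×v2)/6:
  t1: +10.5350
  t2: +0.2219
  t3: +10.1517
  t4: +6.6274
  t5: +23.2879
  t6: +0.7684
  t7: +7.5783
  t8: +2.1680
  t9: +3.8553
  t10: +31.9159
  t11: +7.2065
  t12: +5.8431
  t13: +8.5622
  t14: +1.4880
  t15: +1.3580
  t16: +1.6310
  t17: +0.8007
  t18: +3.1298
  t19: +7.6432
  t20: +0.1382
  t21: +7.7386
  t22: +1.6842
  t23: +1.9225
  t24: +8.0290
  t25: +5.8444
  t26: +1.2884
  t27: +1.2732
  t28: +0.7854
Σ = +163.4761 → |volume| = 163.48

Directed edges: 84 total, each appears once with its reverse present → watertight.


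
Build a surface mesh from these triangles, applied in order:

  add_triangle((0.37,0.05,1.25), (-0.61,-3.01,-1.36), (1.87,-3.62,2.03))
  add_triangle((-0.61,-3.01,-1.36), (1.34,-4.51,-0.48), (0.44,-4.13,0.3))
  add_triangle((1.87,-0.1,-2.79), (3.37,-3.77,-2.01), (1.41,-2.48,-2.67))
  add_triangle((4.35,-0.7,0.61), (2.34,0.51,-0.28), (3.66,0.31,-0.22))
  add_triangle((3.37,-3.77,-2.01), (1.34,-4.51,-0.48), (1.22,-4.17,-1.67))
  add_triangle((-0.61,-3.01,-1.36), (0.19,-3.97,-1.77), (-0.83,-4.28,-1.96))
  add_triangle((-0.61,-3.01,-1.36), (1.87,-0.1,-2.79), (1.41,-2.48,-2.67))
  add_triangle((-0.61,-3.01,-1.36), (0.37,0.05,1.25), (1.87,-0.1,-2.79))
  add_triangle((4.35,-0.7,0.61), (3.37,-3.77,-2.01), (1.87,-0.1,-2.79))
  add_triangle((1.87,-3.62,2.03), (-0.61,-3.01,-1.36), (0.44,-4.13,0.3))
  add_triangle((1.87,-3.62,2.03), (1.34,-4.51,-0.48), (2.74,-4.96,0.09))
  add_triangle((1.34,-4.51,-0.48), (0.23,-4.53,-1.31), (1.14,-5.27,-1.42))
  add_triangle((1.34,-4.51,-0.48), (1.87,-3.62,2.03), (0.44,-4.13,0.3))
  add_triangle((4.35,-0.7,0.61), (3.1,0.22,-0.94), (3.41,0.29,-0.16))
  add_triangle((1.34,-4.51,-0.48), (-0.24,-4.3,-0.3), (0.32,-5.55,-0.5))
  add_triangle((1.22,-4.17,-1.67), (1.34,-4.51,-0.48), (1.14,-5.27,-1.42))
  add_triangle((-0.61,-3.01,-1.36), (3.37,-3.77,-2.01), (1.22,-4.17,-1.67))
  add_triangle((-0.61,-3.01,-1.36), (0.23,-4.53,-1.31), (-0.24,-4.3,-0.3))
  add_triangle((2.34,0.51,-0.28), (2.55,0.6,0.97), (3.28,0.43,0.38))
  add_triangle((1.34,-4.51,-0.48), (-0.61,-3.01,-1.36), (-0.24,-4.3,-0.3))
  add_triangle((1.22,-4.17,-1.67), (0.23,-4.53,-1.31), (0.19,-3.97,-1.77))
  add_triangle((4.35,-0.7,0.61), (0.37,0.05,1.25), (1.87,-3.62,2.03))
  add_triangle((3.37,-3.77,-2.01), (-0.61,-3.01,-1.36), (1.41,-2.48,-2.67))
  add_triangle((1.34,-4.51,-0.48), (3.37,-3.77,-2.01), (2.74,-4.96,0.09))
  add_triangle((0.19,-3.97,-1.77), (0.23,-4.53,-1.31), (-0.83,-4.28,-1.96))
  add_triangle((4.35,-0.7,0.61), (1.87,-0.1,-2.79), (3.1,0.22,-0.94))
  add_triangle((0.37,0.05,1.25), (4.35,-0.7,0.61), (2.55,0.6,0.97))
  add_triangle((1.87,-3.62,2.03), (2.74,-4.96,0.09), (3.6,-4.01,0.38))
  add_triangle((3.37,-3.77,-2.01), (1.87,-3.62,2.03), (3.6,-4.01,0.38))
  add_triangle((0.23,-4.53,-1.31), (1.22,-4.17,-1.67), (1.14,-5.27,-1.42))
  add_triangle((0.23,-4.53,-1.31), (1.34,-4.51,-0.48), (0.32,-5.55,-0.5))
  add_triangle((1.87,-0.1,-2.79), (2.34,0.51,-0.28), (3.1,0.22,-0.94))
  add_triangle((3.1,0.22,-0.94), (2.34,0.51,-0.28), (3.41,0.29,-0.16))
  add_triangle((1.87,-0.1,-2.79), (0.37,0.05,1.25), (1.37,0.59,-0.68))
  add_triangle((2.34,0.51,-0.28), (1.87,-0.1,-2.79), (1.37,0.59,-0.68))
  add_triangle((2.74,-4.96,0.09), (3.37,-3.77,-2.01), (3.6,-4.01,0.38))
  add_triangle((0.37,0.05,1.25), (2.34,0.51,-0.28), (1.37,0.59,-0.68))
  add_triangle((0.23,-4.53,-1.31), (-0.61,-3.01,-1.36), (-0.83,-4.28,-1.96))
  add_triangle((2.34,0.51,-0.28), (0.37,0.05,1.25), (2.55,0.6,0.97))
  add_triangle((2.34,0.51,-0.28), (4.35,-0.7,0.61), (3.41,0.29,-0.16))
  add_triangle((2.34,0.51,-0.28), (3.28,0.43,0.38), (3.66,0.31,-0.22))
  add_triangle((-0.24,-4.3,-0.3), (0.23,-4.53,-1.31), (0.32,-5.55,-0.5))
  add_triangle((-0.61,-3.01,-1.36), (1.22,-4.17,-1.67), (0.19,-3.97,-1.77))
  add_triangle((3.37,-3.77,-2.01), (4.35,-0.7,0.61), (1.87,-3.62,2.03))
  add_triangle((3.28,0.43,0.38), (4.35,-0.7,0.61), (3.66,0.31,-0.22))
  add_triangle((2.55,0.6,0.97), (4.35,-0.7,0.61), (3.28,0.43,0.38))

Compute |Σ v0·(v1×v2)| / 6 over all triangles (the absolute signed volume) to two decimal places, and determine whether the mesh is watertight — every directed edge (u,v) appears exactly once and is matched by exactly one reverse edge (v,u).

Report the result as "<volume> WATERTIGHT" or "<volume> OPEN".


47.27 WATERTIGHT

Per-triangle v0·(v1×v2)/6:
  t1: +0.9414
  t2: +1.4513
  t3: +2.8954
  t4: -0.0749
  t5: +2.0966
  t6: -0.0135
  t7: +1.1643
  t8: -1.6595
  t9: +7.5041
  t10: -0.4809
  t11: +1.9300
  t12: +0.4557
  t13: +1.8706
  t14: +0.5033
  t15: +0.0540
  t16: +0.3802
  t17: +0.7617
  t18: +0.7128
  t19: +0.1550
  t20: -1.3642
  t21: +0.4775
  t22: +3.0235
  t23: +2.9193
  t24: +2.5762
  t25: +0.4855
  t26: +1.3905
  t27: +0.8290
  t28: +2.2816
  t29: -2.1995
  t30: +0.3849
  t31: +0.9031
  t32: +0.3434
  t33: +0.1447
  t34: -0.3428
  t35: +0.3938
  t36: +2.7063
  t37: +0.1409
  t38: +0.0289
  t39: -0.0376
  t40: +0.0404
  t41: +0.1227
  t42: +0.4096
  t43: -0.0822
  t44: +10.1106
  t45: +0.4571
  t46: +0.4838
Σ = +47.2743 → |volume| = 47.27

Directed edges: 138 total, each appears once with its reverse present → watertight.


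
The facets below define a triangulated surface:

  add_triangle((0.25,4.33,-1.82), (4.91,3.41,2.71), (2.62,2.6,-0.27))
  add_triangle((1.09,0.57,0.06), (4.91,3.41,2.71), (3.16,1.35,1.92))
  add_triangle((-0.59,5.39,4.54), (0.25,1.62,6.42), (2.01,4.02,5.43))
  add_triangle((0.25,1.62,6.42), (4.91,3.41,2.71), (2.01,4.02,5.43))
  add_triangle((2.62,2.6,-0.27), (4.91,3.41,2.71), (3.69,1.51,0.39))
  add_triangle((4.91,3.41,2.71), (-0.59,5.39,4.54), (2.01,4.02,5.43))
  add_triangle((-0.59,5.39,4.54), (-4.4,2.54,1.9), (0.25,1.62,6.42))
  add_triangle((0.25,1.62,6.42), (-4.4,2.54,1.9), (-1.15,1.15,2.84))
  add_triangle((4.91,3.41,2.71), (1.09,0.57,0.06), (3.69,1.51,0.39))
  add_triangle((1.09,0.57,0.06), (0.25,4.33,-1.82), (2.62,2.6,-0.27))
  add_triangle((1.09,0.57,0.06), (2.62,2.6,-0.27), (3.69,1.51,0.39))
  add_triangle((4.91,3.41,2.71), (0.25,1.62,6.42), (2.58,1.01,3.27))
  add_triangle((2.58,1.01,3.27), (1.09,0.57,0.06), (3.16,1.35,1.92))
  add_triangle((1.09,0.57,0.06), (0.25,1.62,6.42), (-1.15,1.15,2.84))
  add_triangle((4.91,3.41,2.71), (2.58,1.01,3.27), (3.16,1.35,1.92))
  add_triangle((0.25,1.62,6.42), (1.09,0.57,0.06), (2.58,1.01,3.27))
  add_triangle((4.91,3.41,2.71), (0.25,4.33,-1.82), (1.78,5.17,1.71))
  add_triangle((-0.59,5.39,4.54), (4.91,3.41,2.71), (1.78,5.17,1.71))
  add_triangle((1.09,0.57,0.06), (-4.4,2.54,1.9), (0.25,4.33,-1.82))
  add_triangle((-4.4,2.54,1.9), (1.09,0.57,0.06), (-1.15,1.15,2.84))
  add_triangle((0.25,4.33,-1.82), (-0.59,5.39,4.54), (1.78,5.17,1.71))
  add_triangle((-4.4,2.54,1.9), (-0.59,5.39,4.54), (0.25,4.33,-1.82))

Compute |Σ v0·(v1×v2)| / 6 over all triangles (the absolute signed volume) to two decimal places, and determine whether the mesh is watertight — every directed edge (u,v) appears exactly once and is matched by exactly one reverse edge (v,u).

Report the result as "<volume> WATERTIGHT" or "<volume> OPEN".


Per-triangle v0·(v1×v2)/6:
  t1: +4.5864
  t2: +0.4013
  t3: +10.3422
  t4: +8.3757
  t5: +2.5299
  t6: +10.0580
  t7: +18.6280
  t8: +0.7048
  t9: -0.2146
  t10: +0.0937
  t11: +0.0102
  t12: +6.2041
  t13: -0.0643
  t14: -1.2528
  t15: +1.1634
  t16: -1.2410
  t17: +8.7777
  t18: +12.2102
  t19: -3.2469
  t20: -1.8717
  t21: +9.8016
  t22: +20.4001
Σ = +106.3960 → |volume| = 106.40

Directed edges: 66 total, each appears once with its reverse present → watertight.

106.40 WATERTIGHT


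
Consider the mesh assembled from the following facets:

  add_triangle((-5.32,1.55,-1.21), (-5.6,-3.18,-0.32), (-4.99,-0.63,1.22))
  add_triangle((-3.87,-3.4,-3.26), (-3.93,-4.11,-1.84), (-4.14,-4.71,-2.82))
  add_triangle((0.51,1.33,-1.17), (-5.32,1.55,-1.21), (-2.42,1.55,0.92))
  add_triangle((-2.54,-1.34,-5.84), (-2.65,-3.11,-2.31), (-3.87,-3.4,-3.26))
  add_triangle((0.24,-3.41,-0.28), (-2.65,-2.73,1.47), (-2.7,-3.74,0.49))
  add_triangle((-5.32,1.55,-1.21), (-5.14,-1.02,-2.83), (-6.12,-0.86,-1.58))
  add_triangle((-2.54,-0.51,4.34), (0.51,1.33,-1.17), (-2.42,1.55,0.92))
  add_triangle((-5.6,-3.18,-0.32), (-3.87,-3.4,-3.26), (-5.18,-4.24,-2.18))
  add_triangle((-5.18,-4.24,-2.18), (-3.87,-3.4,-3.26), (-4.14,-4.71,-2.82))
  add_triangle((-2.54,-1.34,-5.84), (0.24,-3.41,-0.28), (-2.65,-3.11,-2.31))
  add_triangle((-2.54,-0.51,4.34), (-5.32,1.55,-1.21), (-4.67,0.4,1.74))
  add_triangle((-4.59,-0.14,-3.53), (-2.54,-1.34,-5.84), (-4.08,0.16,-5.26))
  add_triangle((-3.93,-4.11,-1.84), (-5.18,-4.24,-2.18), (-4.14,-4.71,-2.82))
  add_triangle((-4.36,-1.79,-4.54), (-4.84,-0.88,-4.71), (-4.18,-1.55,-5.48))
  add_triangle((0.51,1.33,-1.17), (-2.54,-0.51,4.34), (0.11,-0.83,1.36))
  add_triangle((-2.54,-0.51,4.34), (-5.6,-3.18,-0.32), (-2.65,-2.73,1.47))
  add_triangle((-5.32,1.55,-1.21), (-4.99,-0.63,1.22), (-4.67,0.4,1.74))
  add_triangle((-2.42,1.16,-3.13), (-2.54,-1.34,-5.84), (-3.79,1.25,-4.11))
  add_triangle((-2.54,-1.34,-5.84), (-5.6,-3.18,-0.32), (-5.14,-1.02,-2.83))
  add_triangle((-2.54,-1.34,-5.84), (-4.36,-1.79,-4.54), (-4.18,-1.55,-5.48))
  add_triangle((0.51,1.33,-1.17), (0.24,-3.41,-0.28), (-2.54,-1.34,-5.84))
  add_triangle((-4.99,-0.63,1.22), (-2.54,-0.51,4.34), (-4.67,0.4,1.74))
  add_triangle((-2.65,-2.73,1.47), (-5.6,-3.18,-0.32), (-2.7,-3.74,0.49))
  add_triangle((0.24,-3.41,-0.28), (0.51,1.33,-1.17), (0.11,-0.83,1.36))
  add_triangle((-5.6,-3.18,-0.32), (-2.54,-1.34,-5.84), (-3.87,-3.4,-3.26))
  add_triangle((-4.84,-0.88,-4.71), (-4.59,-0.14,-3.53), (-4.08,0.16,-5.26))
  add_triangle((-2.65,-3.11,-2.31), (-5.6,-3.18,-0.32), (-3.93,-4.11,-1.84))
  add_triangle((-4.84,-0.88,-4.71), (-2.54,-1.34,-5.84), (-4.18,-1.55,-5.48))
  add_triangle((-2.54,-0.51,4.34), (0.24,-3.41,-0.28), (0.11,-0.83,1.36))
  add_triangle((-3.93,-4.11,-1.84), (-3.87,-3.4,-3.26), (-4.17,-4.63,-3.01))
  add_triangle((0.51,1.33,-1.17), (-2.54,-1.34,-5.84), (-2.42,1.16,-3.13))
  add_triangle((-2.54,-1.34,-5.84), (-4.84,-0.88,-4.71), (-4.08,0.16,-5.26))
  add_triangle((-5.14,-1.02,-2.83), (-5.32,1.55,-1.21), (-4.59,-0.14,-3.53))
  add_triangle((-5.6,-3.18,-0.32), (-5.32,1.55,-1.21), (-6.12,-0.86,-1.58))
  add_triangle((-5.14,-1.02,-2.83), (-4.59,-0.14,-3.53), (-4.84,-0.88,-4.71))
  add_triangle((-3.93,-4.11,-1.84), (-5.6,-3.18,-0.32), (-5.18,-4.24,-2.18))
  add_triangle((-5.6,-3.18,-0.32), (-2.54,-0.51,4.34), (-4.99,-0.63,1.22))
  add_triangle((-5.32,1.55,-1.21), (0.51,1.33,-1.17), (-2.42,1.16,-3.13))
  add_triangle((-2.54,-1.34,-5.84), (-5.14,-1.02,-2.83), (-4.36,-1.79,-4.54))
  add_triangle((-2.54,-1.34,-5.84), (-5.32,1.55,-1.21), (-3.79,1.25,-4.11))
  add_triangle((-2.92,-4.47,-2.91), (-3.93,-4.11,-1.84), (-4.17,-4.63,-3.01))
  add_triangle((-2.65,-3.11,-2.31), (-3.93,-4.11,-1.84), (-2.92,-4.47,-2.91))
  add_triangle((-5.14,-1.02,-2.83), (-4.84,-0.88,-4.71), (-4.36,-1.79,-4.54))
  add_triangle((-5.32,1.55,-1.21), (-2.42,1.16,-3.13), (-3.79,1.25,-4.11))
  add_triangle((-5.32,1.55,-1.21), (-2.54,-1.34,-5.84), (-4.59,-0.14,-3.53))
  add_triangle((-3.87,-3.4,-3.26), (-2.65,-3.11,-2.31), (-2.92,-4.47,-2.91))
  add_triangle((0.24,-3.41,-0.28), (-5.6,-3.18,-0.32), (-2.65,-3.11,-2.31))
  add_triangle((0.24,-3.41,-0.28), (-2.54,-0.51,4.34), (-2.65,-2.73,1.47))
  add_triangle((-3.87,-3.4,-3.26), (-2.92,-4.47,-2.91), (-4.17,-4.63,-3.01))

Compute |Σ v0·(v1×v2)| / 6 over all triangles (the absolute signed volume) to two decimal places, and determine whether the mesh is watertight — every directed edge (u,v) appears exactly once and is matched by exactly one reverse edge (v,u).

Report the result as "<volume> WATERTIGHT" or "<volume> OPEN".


Per-triangle v0·(v1×v2)/6:
  t1: +8.2847
  t2: -0.7346
  t3: +2.8912
  t4: +1.9107
  t5: +1.5656
  t6: +3.4727
  t7: +1.4134
  t8: +1.5686
  t9: +1.6447
  t10: +6.2665
  t11: +1.0828
  t12: -2.8954
  t13: +0.6188
  t14: +0.9468
  t15: +0.6967
  t16: +6.5397
  t17: +3.1717
  t18: +1.4009
  t19: +9.8501
  t20: +0.6291
  t21: +3.8809
  t22: +3.1550
  t23: +2.6029
  t24: +0.5274
  t25: +6.6813
  t26: +1.4039
  t27: -1.3640
  t28: +1.1460
  t29: +2.2192
  t30: +0.7035
  t31: +3.5097
  t32: +3.3638
  t33: +3.3738
  t34: +3.0372
  t35: +1.2814
  t36: +1.3450
  t37: +7.9148
  t38: +2.8632
  t39: -1.9866
  t40: +6.6704
  t41: +0.7093
  t42: -0.6497
  t43: +1.7677
  t44: +0.9767
  t45: +2.3080
  t46: -0.1316
  t47: +6.7046
  t48: +4.5978
  t49: +0.8982
Σ = +119.8347 → |volume| = 119.83

Directed edges: 147 total; 9 unmatched, e.g. (-5.32,1.55,-1.21)→(-2.42,1.55,0.92) → open.

119.83 OPEN


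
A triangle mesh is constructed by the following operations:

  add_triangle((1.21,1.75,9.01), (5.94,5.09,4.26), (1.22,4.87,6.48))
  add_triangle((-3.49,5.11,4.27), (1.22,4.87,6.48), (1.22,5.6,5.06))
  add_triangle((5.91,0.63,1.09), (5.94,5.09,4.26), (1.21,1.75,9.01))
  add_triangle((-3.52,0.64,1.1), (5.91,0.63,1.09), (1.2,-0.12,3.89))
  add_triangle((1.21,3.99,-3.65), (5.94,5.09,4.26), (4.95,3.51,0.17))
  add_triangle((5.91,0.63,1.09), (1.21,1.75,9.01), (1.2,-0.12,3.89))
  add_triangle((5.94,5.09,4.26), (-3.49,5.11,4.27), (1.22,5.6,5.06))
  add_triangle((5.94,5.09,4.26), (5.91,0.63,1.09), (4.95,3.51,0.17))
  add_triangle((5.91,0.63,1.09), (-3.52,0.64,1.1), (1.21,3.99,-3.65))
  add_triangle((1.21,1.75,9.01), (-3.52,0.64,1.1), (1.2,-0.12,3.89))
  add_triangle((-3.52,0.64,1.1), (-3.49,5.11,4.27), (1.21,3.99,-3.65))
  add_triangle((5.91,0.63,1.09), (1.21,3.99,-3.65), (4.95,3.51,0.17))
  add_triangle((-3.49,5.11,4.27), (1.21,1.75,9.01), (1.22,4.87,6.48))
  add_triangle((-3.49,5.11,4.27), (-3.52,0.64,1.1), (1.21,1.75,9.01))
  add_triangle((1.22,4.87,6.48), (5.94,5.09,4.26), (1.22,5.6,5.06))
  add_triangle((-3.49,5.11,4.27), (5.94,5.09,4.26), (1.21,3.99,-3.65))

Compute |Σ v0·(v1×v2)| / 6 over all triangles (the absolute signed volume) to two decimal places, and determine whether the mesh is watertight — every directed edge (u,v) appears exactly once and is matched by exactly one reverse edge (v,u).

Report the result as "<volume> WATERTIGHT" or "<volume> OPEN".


Per-triangle v0·(v1×v2)/6:
  t1: +26.8719
  t2: +8.8832
  t3: +33.5211
  t4: -4.0958
  t5: +13.1543
  t6: +8.0035
  t7: +3.0230
  t8: +12.5574
  t9: -10.5256
  t10: +4.3884
  t11: +16.4433
  t12: +8.5523
  t13: +24.2848
  t14: +20.9750
  t15: +9.4274
  t16: +56.0321
Σ = +231.4964 → |volume| = 231.50

Directed edges: 48 total, each appears once with its reverse present → watertight.

231.50 WATERTIGHT


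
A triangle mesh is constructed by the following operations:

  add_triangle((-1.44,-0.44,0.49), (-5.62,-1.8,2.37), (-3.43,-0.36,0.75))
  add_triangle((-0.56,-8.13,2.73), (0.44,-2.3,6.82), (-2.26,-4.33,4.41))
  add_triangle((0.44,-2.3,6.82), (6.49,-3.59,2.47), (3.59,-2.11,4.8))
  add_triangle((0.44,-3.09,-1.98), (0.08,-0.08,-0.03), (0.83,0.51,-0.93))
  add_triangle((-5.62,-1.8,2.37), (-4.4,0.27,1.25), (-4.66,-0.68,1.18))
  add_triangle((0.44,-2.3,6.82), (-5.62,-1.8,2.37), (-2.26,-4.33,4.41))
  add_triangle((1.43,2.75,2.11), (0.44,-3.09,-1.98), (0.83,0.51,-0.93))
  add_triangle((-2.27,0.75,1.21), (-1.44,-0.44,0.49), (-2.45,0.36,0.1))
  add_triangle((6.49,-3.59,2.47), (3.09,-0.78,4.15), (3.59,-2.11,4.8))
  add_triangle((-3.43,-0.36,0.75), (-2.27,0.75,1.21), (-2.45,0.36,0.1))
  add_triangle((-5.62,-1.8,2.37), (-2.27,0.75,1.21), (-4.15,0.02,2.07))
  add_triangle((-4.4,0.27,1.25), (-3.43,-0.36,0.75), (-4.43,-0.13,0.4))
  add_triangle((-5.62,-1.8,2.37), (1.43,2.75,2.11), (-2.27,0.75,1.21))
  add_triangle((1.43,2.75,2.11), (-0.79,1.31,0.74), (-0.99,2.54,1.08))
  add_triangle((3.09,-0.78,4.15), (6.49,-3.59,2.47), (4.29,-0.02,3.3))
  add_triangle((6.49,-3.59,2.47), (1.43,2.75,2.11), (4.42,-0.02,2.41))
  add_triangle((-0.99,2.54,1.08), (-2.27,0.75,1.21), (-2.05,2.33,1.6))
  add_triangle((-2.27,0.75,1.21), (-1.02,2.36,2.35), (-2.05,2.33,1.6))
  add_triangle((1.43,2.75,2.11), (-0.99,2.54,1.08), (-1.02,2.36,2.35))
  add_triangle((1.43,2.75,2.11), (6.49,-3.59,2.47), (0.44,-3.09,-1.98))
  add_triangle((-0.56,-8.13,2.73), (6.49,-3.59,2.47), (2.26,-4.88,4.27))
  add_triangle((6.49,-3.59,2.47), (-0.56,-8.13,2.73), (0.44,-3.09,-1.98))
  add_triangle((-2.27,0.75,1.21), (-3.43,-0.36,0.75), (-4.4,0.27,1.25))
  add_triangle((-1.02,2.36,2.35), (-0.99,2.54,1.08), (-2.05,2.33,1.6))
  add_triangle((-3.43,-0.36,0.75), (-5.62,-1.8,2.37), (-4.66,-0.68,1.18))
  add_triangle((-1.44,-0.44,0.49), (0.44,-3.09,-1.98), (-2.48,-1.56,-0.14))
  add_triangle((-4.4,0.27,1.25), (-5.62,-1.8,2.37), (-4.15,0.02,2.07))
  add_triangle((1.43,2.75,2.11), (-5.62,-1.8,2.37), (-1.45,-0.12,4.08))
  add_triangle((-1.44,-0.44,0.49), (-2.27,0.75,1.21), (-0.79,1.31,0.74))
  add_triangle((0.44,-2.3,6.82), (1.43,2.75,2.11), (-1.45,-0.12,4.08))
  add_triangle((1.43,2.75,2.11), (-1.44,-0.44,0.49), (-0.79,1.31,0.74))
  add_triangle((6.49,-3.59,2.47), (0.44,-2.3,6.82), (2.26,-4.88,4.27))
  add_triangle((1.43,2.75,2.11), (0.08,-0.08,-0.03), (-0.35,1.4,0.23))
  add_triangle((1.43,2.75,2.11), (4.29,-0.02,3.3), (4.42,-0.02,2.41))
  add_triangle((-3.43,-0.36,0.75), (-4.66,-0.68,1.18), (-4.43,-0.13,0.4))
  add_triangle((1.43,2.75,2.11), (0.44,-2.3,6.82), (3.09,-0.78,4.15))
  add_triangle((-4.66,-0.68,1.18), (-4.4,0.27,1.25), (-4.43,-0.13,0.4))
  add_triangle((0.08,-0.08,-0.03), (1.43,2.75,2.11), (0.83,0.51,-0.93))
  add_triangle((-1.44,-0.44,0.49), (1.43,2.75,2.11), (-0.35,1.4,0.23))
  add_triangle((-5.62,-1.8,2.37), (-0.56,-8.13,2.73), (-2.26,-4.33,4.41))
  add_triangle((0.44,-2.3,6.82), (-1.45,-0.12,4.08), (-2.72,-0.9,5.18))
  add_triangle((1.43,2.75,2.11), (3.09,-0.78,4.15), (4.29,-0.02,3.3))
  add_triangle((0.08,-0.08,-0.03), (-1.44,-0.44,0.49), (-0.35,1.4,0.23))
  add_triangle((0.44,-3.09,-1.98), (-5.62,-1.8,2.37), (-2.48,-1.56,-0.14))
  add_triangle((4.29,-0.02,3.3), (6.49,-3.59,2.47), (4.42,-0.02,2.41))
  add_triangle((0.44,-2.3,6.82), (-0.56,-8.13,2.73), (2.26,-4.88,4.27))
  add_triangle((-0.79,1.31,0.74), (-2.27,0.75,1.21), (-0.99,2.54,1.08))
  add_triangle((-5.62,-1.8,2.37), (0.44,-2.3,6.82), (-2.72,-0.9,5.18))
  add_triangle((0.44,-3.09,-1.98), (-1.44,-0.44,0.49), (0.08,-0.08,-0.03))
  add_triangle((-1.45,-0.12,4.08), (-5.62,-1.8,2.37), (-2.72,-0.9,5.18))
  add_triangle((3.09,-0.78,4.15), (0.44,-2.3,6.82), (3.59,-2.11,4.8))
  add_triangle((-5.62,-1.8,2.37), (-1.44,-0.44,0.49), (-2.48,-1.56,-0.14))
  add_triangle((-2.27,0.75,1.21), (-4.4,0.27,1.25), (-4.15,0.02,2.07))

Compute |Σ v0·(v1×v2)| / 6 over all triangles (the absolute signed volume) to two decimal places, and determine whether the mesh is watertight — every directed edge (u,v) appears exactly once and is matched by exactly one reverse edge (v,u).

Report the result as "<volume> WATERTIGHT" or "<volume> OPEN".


218.77 OPEN

Per-triangle v0·(v1×v2)/6:
  t1: +0.0673
  t2: +18.4727
  t3: +6.7451
  t4: -0.0543
  t5: +0.7741
  t6: +15.7594
  t7: +1.3407
  t8: -0.3706
  t9: +3.8508
  t10: +0.4979
  t11: -0.1232
  t12: -0.2930
  t13: +3.2109
  t14: -0.3051
  t15: +5.8936
  t16: -1.3193
  t17: +0.0794
  t18: +0.7412
  t19: +1.4660
  t20: +3.4041
  t21: +19.5732
  t22: +28.6663
  t23: -0.1359
  t24: +0.6251
  t25: -0.0131
  t26: -0.4090
  t27: +1.2684
  t28: +6.5711
  t29: -0.0003
  t30: +8.5881
  t31: -0.7052
  t32: +18.5344
  t33: +0.0315
  t34: +1.9517
  t35: -0.0312
  t36: +10.1935
  t37: +0.5658
  t38: -0.0818
  t39: +0.8775
  t40: +17.3206
  t41: +2.7109
  t42: +4.0476
  t43: -0.0018
  t44: +2.3017
  t45: +2.5209
  t46: +19.1407
  t47: -0.0478
  t48: +9.0315
  t49: -0.0437
  t50: +1.3947
  t51: +3.8860
  t52: +0.1077
  t53: +0.4963
Σ = +218.7728 → |volume| = 218.77

Directed edges: 159 total; 9 unmatched, e.g. (-3.43,-0.36,0.75)→(-1.44,-0.44,0.49) → open.


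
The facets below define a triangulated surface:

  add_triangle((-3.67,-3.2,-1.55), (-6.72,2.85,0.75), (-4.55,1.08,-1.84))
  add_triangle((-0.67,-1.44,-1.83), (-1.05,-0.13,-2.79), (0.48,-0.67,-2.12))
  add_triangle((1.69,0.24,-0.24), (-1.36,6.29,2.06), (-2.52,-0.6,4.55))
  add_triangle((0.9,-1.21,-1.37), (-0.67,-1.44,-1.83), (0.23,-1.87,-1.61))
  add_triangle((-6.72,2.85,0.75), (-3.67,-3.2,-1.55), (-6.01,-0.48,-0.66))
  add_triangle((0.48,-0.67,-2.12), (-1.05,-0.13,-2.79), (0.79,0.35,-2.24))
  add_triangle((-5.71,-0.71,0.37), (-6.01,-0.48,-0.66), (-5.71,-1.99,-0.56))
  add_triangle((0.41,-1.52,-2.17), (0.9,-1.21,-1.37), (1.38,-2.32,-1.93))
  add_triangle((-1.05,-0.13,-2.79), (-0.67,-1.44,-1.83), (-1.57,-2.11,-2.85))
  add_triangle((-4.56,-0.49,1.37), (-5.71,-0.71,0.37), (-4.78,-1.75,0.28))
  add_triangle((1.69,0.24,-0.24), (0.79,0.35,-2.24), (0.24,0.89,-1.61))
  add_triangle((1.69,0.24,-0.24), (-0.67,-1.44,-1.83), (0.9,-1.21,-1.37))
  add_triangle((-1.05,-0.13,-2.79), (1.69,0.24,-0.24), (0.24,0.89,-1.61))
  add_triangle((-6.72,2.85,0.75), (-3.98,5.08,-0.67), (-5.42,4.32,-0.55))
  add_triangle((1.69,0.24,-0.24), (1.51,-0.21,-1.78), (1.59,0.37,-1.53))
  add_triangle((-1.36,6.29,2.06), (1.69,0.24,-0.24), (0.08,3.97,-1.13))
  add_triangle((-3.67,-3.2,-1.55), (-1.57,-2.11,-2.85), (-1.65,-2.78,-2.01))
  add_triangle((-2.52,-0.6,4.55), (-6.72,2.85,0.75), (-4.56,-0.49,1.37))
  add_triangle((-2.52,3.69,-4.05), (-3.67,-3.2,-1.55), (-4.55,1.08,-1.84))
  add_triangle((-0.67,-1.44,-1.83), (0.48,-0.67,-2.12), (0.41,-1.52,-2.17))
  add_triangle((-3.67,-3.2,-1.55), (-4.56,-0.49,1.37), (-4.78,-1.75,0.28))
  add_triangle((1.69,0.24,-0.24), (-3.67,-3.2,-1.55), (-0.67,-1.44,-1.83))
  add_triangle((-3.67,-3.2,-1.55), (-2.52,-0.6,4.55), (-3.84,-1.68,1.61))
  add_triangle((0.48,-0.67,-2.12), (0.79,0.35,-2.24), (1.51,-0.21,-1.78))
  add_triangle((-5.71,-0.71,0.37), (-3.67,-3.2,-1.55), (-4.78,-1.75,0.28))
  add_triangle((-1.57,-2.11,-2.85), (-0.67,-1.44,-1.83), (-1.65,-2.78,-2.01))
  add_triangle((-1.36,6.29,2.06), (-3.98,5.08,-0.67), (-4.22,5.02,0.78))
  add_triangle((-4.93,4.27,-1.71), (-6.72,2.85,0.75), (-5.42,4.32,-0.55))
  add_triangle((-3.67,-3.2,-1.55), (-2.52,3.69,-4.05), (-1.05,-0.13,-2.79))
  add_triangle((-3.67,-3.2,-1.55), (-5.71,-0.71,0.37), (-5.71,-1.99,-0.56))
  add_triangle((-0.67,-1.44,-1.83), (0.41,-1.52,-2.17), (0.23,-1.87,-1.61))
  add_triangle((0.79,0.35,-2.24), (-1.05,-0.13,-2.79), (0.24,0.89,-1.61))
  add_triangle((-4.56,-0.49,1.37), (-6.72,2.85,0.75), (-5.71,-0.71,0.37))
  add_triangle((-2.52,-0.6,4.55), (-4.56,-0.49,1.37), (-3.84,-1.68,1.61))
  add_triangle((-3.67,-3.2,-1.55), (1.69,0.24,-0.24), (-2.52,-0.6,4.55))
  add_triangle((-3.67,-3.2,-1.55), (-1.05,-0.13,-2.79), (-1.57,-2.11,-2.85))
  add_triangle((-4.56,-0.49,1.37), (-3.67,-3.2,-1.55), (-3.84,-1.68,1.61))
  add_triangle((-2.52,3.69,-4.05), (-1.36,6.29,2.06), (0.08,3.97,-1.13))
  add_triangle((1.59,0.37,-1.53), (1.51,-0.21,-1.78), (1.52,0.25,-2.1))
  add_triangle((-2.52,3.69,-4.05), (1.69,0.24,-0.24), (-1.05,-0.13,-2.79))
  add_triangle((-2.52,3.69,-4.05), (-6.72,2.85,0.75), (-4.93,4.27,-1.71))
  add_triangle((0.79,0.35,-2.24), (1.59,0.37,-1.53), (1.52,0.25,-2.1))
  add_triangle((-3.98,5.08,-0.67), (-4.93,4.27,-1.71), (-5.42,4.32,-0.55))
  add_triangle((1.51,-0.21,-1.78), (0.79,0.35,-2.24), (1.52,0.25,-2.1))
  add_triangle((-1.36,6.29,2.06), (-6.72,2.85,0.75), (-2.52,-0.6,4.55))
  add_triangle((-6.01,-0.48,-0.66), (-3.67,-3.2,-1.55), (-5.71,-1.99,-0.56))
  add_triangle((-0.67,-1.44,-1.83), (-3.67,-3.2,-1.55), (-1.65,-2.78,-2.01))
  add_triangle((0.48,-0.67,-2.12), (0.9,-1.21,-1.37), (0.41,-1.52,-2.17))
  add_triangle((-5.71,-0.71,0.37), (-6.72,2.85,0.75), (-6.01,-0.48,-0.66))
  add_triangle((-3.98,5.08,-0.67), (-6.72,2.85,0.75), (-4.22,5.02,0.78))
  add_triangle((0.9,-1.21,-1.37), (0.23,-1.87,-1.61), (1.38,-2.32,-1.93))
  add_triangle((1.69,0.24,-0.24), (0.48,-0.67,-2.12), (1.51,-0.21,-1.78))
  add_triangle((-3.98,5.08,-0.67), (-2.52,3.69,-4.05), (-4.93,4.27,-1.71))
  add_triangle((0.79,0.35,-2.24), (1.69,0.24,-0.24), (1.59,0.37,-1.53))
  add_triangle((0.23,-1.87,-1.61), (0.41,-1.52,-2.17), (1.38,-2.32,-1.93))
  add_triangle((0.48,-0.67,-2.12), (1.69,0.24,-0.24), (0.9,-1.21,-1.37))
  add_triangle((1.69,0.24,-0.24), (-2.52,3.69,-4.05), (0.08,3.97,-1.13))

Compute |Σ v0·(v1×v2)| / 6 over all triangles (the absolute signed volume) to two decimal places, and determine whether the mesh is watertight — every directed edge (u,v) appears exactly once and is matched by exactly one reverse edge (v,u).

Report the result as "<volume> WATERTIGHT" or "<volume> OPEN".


Per-triangle v0·(v1×v2)/6:
  t1: +10.6425
  t2: +0.8000
  t3: +7.7825
  t4: -0.2248
  t5: -0.4416
  t6: +0.7037
  t7: +1.5149
  t8: +0.1325
  t9: +0.3306
  t10: +1.1796
  t11: +0.4074
  t12: -0.2549
  t13: -0.7001
  t14: +1.8652
  t15: +0.2195
  t16: +4.1243
  t17: +1.1990
  t18: +9.9795
  t19: +9.5117
  t20: +0.2949
  t21: -0.0274
  t22: +0.6680
  t23: +2.5714
  t24: +0.3786
  t25: +1.8886
  t26: +0.2294
  t27: +5.0586
  t28: +2.2982
  t29: +7.0154
  t30: +0.2505
  t31: +0.2684
  t32: +0.5541
  t33: +3.7458
  t34: +3.5391
  t35: +3.3044
  t36: +2.1144
  t37: +3.5280
  t38: +9.5604
  t39: +0.0858
  t40: +3.3273
  t41: +3.9355
  t42: +0.0687
  t43: +2.0029
  t44: +0.1163
  t45: +30.8813
  t46: +1.9576
  t47: -0.5819
  t48: +0.1962
  t49: +3.7609
  t50: +5.2050
  t51: -0.1278
  t52: +0.0802
  t53: +5.1409
  t54: +0.0009
  t55: +0.2985
  t56: +0.5149
  t57: +3.6394
Σ = +156.5151 → |volume| = 156.52

Directed edges: 171 total; 9 unmatched, e.g. (-6.72,2.85,0.75)→(-4.55,1.08,-1.84) → open.

156.52 OPEN
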